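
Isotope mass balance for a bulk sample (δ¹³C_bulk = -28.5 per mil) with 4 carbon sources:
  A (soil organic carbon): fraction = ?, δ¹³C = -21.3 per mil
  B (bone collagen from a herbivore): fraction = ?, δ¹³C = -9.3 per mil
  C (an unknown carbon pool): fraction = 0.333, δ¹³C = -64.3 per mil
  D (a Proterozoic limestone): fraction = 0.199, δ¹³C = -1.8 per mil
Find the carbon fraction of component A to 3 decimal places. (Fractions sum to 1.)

Let f_A and f_B be the unknown fractions; fractions sum to 1 so f_A + f_B = 0.468.
Mass balance: Σ fᵢ·δᵢ = δ_bulk ⇒ f_A·(-21.3) + f_B·(-9.3) = -28.5 − (-21.770) = -6.730
Substitute f_B = 0.468 − f_A:
f_A·(-21.3 − -9.3) = -6.730 − 0.468×(-9.3) = -2.378
f_A = -2.378 / -12.0 = 0.1981

0.198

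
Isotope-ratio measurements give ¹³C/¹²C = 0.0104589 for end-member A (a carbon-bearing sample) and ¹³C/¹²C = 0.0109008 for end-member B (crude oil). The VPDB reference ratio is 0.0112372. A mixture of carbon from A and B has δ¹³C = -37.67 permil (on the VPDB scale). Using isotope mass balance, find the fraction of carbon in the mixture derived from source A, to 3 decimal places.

0.197

δ_A = (0.0104589/0.0112372 − 1)×1000 = (0.930739 − 1)×1000 = -69.261 permil
δ_B = (0.0109008/0.0112372 − 1)×1000 = (0.970064 − 1)×1000 = -29.936 permil
f_A = (δ_mix − δ_B)/(δ_A − δ_B) = (-37.67 − (-29.936))/(-69.261 − (-29.936))
f_A = -7.734 / -39.325 = 0.1967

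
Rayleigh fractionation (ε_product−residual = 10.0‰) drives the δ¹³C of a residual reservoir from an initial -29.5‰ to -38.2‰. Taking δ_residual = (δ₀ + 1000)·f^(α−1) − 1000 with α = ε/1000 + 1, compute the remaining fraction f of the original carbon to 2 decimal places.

α − 1 = ε/1000 = 0.0100
(δ_res + 1000)/(δ₀ + 1000) = (-38.2 + 1000)/(-29.5 + 1000) = 961.8/970.5 = 0.991036
f = 0.991036^(1/0.0100) = exp(ln(0.991036)/0.0100) = exp(-0.00900/0.0100)
f = exp(-0.9005) = 0.4064

0.41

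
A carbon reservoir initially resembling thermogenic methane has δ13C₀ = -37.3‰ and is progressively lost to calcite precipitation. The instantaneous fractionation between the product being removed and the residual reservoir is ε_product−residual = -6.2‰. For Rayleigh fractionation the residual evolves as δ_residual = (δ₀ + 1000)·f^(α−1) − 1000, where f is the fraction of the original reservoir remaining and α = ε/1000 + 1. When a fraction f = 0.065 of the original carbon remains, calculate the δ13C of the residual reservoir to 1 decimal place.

-20.8‰

Rayleigh residual: δ_res = (δ₀ + 1000)·f^(α−1) − 1000
α = ε/1000 + 1 = 0.99380, so α − 1 = -0.00620
f^(α−1) = 0.065^(-0.00620) = 1.017091
δ_res = (-37.3 + 1000) × 1.017091 − 1000 = 979.154 − 1000 = -20.85‰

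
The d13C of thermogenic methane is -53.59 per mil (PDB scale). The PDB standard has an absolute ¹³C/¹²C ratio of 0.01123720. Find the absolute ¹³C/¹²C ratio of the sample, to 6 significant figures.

R_sample = R_standard × (d13C/1000 + 1)
R_sample = 0.01123720 × (-53.59/1000 + 1) = 0.01123720 × 0.946410
R_sample = 0.0106350

0.0106350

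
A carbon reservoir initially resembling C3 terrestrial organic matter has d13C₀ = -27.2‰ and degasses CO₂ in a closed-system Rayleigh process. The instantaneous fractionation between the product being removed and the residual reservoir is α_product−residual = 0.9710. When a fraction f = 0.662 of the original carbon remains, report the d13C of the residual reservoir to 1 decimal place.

Rayleigh residual: δ_res = (δ₀ + 1000)·f^(α−1) − 1000
α − 1 = -0.02900
f^(α−1) = 0.662^(-0.02900) = 1.012034
δ_res = (-27.2 + 1000) × 1.012034 − 1000 = 984.507 − 1000 = -15.49‰

-15.5‰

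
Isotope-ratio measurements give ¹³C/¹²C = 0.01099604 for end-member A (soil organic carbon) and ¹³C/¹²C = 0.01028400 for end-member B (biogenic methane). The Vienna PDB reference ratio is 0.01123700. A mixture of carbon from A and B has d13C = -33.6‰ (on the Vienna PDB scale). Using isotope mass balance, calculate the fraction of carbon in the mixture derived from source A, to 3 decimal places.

δ_A = (0.01099604/0.01123700 − 1)×1000 = (0.978557 − 1)×1000 = -21.443‰
δ_B = (0.01028400/0.01123700 − 1)×1000 = (0.915191 − 1)×1000 = -84.809‰
f_A = (δ_mix − δ_B)/(δ_A − δ_B) = (-33.6 − (-84.809))/(-21.443 − (-84.809))
f_A = 51.209 / 63.366 = 0.8082

0.808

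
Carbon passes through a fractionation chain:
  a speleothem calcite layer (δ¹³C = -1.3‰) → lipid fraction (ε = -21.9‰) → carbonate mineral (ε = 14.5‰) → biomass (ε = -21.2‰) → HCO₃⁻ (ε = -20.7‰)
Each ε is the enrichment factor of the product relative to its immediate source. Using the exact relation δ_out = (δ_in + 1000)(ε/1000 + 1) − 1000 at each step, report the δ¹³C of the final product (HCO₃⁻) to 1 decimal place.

step 1: δ = (-1.30 + 1000)·(-21.9/1000 + 1) − 1000 = -23.17‰
step 2: δ = (-23.17 + 1000)·(14.5/1000 + 1) − 1000 = -9.01‰
step 3: δ = (-9.01 + 1000)·(-21.2/1000 + 1) − 1000 = -30.02‰
step 4: δ = (-30.02 + 1000)·(-20.7/1000 + 1) − 1000 = -50.10‰

-50.1‰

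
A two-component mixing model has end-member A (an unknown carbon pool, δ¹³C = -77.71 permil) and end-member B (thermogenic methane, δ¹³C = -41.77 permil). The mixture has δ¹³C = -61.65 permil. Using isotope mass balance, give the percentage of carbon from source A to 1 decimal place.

55.3%

δ_mix = f_A·δ_A + (1 − f_A)·δ_B  ⇒  f_A = (δ_mix − δ_B)/(δ_A − δ_B)
f_A = (-61.65 − (-41.77)) / (-77.71 − (-41.77))
f_A = -19.88 / -35.94 = 0.5531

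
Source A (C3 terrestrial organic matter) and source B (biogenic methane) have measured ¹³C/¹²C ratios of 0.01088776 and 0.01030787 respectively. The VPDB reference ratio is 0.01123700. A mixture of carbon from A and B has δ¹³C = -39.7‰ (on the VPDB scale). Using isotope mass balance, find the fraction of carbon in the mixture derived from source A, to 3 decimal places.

0.833

δ_A = (0.01088776/0.01123700 − 1)×1000 = (0.968921 − 1)×1000 = -31.079‰
δ_B = (0.01030787/0.01123700 − 1)×1000 = (0.917315 − 1)×1000 = -82.685‰
f_A = (δ_mix − δ_B)/(δ_A − δ_B) = (-39.7 − (-82.685))/(-31.079 − (-82.685))
f_A = 42.985 / 51.605 = 0.8330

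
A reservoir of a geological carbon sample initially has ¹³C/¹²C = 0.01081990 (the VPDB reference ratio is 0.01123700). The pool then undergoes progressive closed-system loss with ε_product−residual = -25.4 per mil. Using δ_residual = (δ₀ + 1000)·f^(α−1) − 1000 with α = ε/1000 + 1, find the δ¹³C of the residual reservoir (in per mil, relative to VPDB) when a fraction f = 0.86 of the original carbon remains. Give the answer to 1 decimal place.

δ₀ = (0.01081990/0.01123700 − 1)×1000 = (0.962882 − 1)×1000 = -37.118 per mil
α − 1 = ε/1000 = -0.0254
f^(α−1) = 0.86^(-0.0254) = 1.003838
δ_res = (-37.118 + 1000) × 1.003838 − 1000 = 966.577 − 1000 = -33.42 per mil

-33.4 per mil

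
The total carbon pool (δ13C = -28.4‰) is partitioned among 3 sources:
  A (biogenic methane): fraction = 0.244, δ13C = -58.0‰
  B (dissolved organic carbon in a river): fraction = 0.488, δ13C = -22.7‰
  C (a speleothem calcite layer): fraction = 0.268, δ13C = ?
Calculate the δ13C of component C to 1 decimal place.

-11.8‰

Isotope mass balance: δ_bulk = Σ fᵢ·δᵢ.
-28.4 = 0.244×(-58.0) + 0.488×(-22.7) + 0.268×δ_C
0.268·δ_C = -28.4 − (-25.230) = -3.170
δ_C = -3.170 / 0.268 = -11.83‰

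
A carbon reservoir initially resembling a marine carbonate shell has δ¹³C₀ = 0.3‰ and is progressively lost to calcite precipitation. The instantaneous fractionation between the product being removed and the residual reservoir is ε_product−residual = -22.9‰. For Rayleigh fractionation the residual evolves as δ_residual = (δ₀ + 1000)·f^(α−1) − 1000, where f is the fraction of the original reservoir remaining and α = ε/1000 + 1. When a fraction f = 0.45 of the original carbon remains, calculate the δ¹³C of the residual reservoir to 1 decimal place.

Rayleigh residual: δ_res = (δ₀ + 1000)·f^(α−1) − 1000
α = ε/1000 + 1 = 0.97710, so α − 1 = -0.02290
f^(α−1) = 0.45^(-0.02290) = 1.018454
δ_res = (0.3 + 1000) × 1.018454 − 1000 = 1018.760 − 1000 = 18.76‰

18.8‰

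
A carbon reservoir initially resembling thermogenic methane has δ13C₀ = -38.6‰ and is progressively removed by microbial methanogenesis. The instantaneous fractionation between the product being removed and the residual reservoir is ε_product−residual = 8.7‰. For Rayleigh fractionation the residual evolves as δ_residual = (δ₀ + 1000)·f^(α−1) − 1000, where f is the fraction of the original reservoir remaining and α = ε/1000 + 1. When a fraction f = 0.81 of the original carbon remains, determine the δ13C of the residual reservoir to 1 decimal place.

-40.4‰

Rayleigh residual: δ_res = (δ₀ + 1000)·f^(α−1) − 1000
α = ε/1000 + 1 = 1.00870, so α − 1 = 0.00870
f^(α−1) = 0.81^(0.00870) = 0.998168
δ_res = (-38.6 + 1000) × 0.998168 − 1000 = 959.639 − 1000 = -40.36‰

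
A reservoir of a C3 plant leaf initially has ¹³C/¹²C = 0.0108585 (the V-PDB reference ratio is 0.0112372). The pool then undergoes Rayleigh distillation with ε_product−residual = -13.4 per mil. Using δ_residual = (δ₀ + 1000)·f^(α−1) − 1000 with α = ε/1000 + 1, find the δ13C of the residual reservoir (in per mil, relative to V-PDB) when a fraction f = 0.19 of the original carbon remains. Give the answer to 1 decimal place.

δ₀ = (0.0108585/0.0112372 − 1)×1000 = (0.966299 − 1)×1000 = -33.701 per mil
α − 1 = ε/1000 = -0.0134
f^(α−1) = 0.19^(-0.0134) = 1.022503
δ_res = (-33.701 + 1000) × 1.022503 − 1000 = 988.044 − 1000 = -11.96 per mil

-12.0 per mil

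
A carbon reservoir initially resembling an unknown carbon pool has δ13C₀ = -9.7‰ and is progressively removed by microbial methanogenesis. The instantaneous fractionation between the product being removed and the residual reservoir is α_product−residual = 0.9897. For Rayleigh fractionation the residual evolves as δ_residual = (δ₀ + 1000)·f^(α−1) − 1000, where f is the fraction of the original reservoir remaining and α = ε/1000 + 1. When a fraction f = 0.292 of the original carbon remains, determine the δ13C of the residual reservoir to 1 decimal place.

Rayleigh residual: δ_res = (δ₀ + 1000)·f^(α−1) − 1000
α − 1 = -0.01030
f^(α−1) = 0.292^(-0.01030) = 1.012760
δ_res = (-9.7 + 1000) × 1.012760 − 1000 = 1002.936 − 1000 = 2.94‰

2.9‰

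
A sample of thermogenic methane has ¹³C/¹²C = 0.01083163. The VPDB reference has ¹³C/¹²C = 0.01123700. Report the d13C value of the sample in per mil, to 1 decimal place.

d13C = (R_sample / R_standard − 1) × 1000
R_sample / R_standard = 0.01083163 / 0.01123700 = 0.963925
d13C = (0.963925 − 1) × 1000 = -36.07 per mil

-36.1 per mil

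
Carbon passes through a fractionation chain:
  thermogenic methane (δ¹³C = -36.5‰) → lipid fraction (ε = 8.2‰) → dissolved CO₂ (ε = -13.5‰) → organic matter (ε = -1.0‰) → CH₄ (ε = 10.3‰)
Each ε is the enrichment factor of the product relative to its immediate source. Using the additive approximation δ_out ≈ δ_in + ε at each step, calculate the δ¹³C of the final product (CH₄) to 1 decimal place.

-32.5‰

step 1: δ ≈ -36.5 + (8.2) = -28.3‰
step 2: δ ≈ -28.3 + (-13.5) = -41.8‰
step 3: δ ≈ -41.8 + (-1.0) = -42.8‰
step 4: δ ≈ -42.8 + (10.3) = -32.5‰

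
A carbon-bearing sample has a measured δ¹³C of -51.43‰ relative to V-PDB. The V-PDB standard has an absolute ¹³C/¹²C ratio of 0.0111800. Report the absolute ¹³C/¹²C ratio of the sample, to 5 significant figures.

R_sample = R_standard × (δ¹³C/1000 + 1)
R_sample = 0.0111800 × (-51.43/1000 + 1) = 0.0111800 × 0.948570
R_sample = 0.0106050

0.010605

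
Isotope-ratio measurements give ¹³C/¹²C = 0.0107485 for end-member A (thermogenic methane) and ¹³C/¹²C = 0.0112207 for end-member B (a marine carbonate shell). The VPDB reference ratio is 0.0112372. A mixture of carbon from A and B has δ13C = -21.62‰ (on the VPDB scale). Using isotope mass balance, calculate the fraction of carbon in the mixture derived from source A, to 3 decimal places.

δ_A = (0.0107485/0.0112372 − 1)×1000 = (0.956511 − 1)×1000 = -43.489‰
δ_B = (0.0112207/0.0112372 − 1)×1000 = (0.998532 − 1)×1000 = -1.468‰
f_A = (δ_mix − δ_B)/(δ_A − δ_B) = (-21.62 − (-1.468))/(-43.489 − (-1.468))
f_A = -20.152 / -42.021 = 0.4796

0.480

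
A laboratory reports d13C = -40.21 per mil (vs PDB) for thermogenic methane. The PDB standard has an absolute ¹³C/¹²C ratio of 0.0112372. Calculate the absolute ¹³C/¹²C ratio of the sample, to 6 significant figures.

R_sample = R_standard × (d13C/1000 + 1)
R_sample = 0.0112372 × (-40.21/1000 + 1) = 0.0112372 × 0.959790
R_sample = 0.0107854

0.0107854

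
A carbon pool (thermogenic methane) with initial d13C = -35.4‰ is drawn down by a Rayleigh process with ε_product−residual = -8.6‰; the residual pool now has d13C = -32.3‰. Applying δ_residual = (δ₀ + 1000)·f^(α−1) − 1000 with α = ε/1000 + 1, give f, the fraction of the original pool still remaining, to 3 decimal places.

0.689

α − 1 = ε/1000 = -0.0086
(δ_res + 1000)/(δ₀ + 1000) = (-32.3 + 1000)/(-35.4 + 1000) = 967.7/964.6 = 1.003214
f = 1.003214^(1/-0.0086) = exp(ln(1.003214)/-0.0086) = exp(0.00321/-0.0086)
f = exp(-0.3731) = 0.6886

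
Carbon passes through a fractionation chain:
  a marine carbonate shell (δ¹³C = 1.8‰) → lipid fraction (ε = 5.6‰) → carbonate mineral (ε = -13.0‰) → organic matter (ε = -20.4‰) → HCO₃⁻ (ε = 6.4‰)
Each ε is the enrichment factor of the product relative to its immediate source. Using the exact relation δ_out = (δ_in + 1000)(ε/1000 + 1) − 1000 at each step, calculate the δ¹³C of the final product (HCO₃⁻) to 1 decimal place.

-19.7‰

step 1: δ = (1.80 + 1000)·(5.6/1000 + 1) − 1000 = 7.41‰
step 2: δ = (7.41 + 1000)·(-13.0/1000 + 1) − 1000 = -5.69‰
step 3: δ = (-5.69 + 1000)·(-20.4/1000 + 1) − 1000 = -25.97‰
step 4: δ = (-25.97 + 1000)·(6.4/1000 + 1) − 1000 = -19.74‰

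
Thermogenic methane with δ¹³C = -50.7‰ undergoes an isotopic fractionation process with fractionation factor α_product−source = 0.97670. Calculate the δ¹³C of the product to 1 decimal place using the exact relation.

δ_product = (δ_source + 1000)·α − 1000
δ_product = (-50.7 + 1000) × 0.97670 − 1000
δ_product = 927.181 − 1000 = -72.82‰

-72.8‰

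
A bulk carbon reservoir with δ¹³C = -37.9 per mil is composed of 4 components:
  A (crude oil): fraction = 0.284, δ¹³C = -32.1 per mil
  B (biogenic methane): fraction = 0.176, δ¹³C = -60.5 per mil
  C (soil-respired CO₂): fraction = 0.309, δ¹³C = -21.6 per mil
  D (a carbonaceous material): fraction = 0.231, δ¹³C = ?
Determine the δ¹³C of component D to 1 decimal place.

Isotope mass balance: δ_bulk = Σ fᵢ·δᵢ.
-37.9 = 0.284×(-32.1) + 0.176×(-60.5) + 0.309×(-21.6) + 0.231×δ_D
0.231·δ_D = -37.9 − (-26.439) = -11.461
δ_D = -11.461 / 0.231 = -49.62 per mil

-49.6 per mil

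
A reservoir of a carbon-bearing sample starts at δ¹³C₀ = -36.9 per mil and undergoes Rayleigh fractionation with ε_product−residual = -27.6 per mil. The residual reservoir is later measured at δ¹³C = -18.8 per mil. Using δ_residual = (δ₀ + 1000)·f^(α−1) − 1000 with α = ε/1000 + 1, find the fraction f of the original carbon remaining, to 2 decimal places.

α − 1 = ε/1000 = -0.0276
(δ_res + 1000)/(δ₀ + 1000) = (-18.8 + 1000)/(-36.9 + 1000) = 981.2/963.1 = 1.018793
f = 1.018793^(1/-0.0276) = exp(ln(1.018793)/-0.0276) = exp(0.01862/-0.0276)
f = exp(-0.6746) = 0.5094

0.51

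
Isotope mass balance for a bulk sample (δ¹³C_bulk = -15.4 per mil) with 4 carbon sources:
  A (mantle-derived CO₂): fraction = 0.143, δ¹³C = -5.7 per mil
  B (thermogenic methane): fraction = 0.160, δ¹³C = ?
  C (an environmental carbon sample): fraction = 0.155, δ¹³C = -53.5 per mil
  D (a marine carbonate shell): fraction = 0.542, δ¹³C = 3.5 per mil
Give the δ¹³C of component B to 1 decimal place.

-51.2 per mil

Isotope mass balance: δ_bulk = Σ fᵢ·δᵢ.
-15.4 = 0.143×(-5.7) + 0.160×δ_B + 0.155×(-53.5) + 0.542×(3.5)
0.160·δ_B = -15.4 − (-7.211) = -8.189
δ_B = -8.189 / 0.160 = -51.18 per mil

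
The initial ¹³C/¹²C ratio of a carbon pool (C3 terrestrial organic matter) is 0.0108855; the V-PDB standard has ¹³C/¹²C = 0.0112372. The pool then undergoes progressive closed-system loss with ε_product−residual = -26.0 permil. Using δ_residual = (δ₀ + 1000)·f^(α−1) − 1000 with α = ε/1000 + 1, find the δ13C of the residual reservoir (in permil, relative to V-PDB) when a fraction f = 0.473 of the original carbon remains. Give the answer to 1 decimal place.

-12.3 permil

δ₀ = (0.0108855/0.0112372 − 1)×1000 = (0.968702 − 1)×1000 = -31.298 permil
α − 1 = ε/1000 = -0.0260
f^(α−1) = 0.473^(-0.0260) = 1.019656
δ_res = (-31.298 + 1000) × 1.019656 − 1000 = 987.743 − 1000 = -12.26 permil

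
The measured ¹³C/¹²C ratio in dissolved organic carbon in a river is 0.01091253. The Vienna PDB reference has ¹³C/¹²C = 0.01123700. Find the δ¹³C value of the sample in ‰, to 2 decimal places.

δ¹³C = (R_sample / R_standard − 1) × 1000
R_sample / R_standard = 0.01091253 / 0.01123700 = 0.971125
δ¹³C = (0.971125 − 1) × 1000 = -28.875‰

-28.88‰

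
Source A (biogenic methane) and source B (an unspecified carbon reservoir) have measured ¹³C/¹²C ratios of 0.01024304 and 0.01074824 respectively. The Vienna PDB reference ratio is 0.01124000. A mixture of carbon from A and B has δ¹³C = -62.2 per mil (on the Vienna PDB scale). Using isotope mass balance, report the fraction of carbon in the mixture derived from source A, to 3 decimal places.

δ_A = (0.01024304/0.01124000 − 1)×1000 = (0.911302 − 1)×1000 = -88.698 per mil
δ_B = (0.01074824/0.01124000 − 1)×1000 = (0.956249 − 1)×1000 = -43.751 per mil
f_A = (δ_mix − δ_B)/(δ_A − δ_B) = (-62.2 − (-43.751))/(-88.698 − (-43.751))
f_A = -18.449 / -44.947 = 0.4105

0.410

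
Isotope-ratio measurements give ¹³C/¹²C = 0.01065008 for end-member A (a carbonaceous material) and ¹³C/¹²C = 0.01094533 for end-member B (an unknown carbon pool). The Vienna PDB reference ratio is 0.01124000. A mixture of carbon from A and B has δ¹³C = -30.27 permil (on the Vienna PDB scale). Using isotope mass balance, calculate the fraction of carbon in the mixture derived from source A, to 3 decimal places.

0.154

δ_A = (0.01065008/0.01124000 − 1)×1000 = (0.947516 − 1)×1000 = -52.484 permil
δ_B = (0.01094533/0.01124000 − 1)×1000 = (0.973784 − 1)×1000 = -26.216 permil
f_A = (δ_mix − δ_B)/(δ_A − δ_B) = (-30.27 − (-26.216))/(-52.484 − (-26.216))
f_A = -4.054 / -26.268 = 0.1543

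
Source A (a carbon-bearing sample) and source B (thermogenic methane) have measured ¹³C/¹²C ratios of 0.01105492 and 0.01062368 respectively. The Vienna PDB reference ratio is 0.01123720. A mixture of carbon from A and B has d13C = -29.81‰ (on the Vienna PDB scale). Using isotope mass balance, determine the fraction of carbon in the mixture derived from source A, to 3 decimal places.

0.646

δ_A = (0.01105492/0.01123720 − 1)×1000 = (0.983779 − 1)×1000 = -16.221‰
δ_B = (0.01062368/0.01123720 − 1)×1000 = (0.945403 − 1)×1000 = -54.597‰
f_A = (δ_mix − δ_B)/(δ_A − δ_B) = (-29.81 − (-54.597))/(-16.221 − (-54.597))
f_A = 24.787 / 38.376 = 0.6459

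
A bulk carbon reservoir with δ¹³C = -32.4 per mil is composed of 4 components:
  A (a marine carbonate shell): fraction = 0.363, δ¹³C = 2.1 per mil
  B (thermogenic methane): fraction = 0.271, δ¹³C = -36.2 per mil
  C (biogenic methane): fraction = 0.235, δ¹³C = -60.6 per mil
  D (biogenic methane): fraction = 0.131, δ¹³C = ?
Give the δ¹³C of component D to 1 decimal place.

Isotope mass balance: δ_bulk = Σ fᵢ·δᵢ.
-32.4 = 0.363×(2.1) + 0.271×(-36.2) + 0.235×(-60.6) + 0.131×δ_D
0.131·δ_D = -32.4 − (-23.289) = -9.111
δ_D = -9.111 / 0.131 = -69.55 per mil

-69.6 per mil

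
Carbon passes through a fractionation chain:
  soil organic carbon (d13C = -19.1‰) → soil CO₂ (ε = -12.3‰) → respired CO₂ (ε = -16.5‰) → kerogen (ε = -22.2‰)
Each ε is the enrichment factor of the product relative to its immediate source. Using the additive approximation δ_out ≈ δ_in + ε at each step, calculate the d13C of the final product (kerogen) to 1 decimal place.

-70.1‰

step 1: δ ≈ -19.1 + (-12.3) = -31.4‰
step 2: δ ≈ -31.4 + (-16.5) = -47.9‰
step 3: δ ≈ -47.9 + (-22.2) = -70.1‰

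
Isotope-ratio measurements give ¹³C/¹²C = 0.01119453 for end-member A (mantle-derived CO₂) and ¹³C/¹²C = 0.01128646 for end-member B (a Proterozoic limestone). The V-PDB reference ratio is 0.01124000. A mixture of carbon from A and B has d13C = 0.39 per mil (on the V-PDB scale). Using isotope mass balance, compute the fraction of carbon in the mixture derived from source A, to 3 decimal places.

δ_A = (0.01119453/0.01124000 − 1)×1000 = (0.995955 − 1)×1000 = -4.045 per mil
δ_B = (0.01128646/0.01124000 − 1)×1000 = (1.004133 − 1)×1000 = 4.133 per mil
f_A = (δ_mix − δ_B)/(δ_A − δ_B) = (0.39 − (4.133))/(-4.045 − (4.133))
f_A = -3.743 / -8.179 = 0.4577

0.458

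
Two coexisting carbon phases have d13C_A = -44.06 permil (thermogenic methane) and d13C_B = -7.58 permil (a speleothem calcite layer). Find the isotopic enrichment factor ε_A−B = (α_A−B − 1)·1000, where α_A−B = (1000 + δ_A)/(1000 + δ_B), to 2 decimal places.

α_A−B = (1000 + -44.06) / (1000 + -7.58) = 955.94 / 992.42 = 0.963241
ε_A−B = (0.963241 − 1) × 1000 = -36.759 permil
(The approximation ε ≈ δ_A − δ_B would give -36.48 permil.)

-36.76 permil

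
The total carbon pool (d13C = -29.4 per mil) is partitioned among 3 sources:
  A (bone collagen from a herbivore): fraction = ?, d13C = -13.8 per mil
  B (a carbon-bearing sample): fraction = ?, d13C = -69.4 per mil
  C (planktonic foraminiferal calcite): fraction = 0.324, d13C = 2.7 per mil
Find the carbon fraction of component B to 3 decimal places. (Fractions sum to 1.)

0.377

Let f_B and f_A be the unknown fractions; fractions sum to 1 so f_B + f_A = 0.676.
Mass balance: Σ fᵢ·δᵢ = δ_bulk ⇒ f_B·(-69.4) + f_A·(-13.8) = -29.4 − (0.875) = -30.275
Substitute f_A = 0.676 − f_B:
f_B·(-69.4 − -13.8) = -30.275 − 0.676×(-13.8) = -20.946
f_B = -20.946 / -55.6 = 0.3767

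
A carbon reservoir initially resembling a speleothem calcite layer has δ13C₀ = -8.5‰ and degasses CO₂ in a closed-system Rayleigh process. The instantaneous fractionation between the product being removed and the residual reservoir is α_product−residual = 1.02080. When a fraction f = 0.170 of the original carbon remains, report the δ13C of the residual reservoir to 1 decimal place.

-44.4‰

Rayleigh residual: δ_res = (δ₀ + 1000)·f^(α−1) − 1000
α − 1 = 0.02080
f^(α−1) = 0.170^(0.02080) = 0.963814
δ_res = (-8.5 + 1000) × 0.963814 − 1000 = 955.622 − 1000 = -44.38‰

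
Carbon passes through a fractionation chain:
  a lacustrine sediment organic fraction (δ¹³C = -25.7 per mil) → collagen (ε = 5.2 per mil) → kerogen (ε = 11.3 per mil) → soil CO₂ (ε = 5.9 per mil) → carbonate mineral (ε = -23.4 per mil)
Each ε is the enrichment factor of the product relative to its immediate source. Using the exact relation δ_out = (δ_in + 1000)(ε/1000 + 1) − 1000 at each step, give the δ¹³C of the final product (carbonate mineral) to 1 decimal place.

-27.0 per mil

step 1: δ = (-25.70 + 1000)·(5.2/1000 + 1) − 1000 = -20.63 per mil
step 2: δ = (-20.63 + 1000)·(11.3/1000 + 1) − 1000 = -9.57 per mil
step 3: δ = (-9.57 + 1000)·(5.9/1000 + 1) − 1000 = -3.72 per mil
step 4: δ = (-3.72 + 1000)·(-23.4/1000 + 1) − 1000 = -27.04 per mil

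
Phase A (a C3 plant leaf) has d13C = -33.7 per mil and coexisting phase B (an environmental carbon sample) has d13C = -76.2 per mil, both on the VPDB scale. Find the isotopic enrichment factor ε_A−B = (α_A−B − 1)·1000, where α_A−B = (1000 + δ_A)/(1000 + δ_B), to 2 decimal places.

α_A−B = (1000 + -33.7) / (1000 + -76.2) = 966.3 / 923.8 = 1.046006
ε_A−B = (1.046006 − 1) × 1000 = 46.006 per mil
(The approximation ε ≈ δ_A − δ_B would give 42.5 per mil.)

46.01 per mil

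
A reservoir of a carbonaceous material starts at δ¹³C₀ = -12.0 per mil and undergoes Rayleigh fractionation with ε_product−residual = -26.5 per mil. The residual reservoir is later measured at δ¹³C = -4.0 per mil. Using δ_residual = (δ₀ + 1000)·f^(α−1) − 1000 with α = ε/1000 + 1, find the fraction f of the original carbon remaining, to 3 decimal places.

α − 1 = ε/1000 = -0.0265
(δ_res + 1000)/(δ₀ + 1000) = (-4.0 + 1000)/(-12.0 + 1000) = 996.0/988.0 = 1.008097
f = 1.008097^(1/-0.0265) = exp(ln(1.008097)/-0.0265) = exp(0.00806/-0.0265)
f = exp(-0.3043) = 0.7376

0.738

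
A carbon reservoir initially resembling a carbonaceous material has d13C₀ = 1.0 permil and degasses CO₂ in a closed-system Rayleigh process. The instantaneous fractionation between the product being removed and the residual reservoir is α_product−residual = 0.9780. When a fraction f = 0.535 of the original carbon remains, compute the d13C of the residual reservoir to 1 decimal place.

14.9 permil

Rayleigh residual: δ_res = (δ₀ + 1000)·f^(α−1) − 1000
α − 1 = -0.02200
f^(α−1) = 0.535^(-0.02200) = 1.013856
δ_res = (1.0 + 1000) × 1.013856 − 1000 = 1014.870 − 1000 = 14.87 permil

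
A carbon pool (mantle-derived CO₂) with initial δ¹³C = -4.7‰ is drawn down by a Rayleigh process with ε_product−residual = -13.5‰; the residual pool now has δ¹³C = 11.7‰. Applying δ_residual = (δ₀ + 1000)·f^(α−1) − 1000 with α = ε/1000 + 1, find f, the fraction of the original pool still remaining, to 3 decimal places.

α − 1 = ε/1000 = -0.0135
(δ_res + 1000)/(δ₀ + 1000) = (11.7 + 1000)/(-4.7 + 1000) = 1011.7/995.3 = 1.016477
f = 1.016477^(1/-0.0135) = exp(ln(1.016477)/-0.0135) = exp(0.01634/-0.0135)
f = exp(-1.2106) = 0.2980

0.298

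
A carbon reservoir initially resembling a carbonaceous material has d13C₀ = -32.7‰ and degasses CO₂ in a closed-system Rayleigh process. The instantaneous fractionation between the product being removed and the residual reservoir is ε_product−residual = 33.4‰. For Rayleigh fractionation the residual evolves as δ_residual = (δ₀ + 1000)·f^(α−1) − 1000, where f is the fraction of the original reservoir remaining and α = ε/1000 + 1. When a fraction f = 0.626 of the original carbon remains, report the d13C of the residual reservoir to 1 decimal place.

-47.7‰

Rayleigh residual: δ_res = (δ₀ + 1000)·f^(α−1) − 1000
α = ε/1000 + 1 = 1.03340, so α − 1 = 0.03340
f^(α−1) = 0.626^(0.03340) = 0.984477
δ_res = (-32.7 + 1000) × 0.984477 − 1000 = 952.285 − 1000 = -47.72‰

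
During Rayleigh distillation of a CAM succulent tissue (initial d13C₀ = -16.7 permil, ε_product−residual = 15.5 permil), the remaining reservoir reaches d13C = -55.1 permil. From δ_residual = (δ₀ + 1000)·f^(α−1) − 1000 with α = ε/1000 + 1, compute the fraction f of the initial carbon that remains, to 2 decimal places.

0.08

α − 1 = ε/1000 = 0.0155
(δ_res + 1000)/(δ₀ + 1000) = (-55.1 + 1000)/(-16.7 + 1000) = 944.9/983.3 = 0.960948
f = 0.960948^(1/0.0155) = exp(ln(0.960948)/0.0155) = exp(-0.03984/0.0155)
f = exp(-2.5700) = 0.0765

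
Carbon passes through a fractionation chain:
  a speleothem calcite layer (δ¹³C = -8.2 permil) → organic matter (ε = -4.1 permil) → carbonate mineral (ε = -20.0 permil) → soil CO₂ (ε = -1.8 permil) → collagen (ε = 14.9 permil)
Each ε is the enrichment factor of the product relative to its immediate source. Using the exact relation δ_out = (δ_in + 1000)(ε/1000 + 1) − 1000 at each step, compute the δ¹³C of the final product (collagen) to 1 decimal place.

-19.4 permil

step 1: δ = (-8.20 + 1000)·(-4.1/1000 + 1) − 1000 = -12.27 permil
step 2: δ = (-12.27 + 1000)·(-20.0/1000 + 1) − 1000 = -32.02 permil
step 3: δ = (-32.02 + 1000)·(-1.8/1000 + 1) − 1000 = -33.76 permil
step 4: δ = (-33.76 + 1000)·(14.9/1000 + 1) − 1000 = -19.37 permil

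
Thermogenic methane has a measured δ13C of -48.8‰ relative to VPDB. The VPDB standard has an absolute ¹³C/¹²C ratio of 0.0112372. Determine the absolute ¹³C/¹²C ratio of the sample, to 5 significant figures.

R_sample = R_standard × (δ13C/1000 + 1)
R_sample = 0.0112372 × (-48.8/1000 + 1) = 0.0112372 × 0.951200
R_sample = 0.0106888

0.010689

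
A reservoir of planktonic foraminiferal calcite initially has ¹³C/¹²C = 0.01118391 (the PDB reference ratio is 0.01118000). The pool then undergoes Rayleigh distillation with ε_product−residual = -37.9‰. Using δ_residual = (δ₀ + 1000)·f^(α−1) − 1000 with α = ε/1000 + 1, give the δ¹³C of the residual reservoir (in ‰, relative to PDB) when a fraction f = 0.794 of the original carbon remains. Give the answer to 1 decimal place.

9.1‰

δ₀ = (0.01118391/0.01118000 − 1)×1000 = (1.000350 − 1)×1000 = 0.350‰
α − 1 = ε/1000 = -0.0379
f^(α−1) = 0.794^(-0.0379) = 1.008781
δ_res = (0.350 + 1000) × 1.008781 − 1000 = 1009.134 − 1000 = 9.13‰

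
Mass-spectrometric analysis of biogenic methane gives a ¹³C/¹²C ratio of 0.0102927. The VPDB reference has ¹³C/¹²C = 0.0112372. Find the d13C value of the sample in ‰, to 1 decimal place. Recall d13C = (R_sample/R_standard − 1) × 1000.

d13C = (R_sample / R_standard − 1) × 1000
R_sample / R_standard = 0.0102927 / 0.0112372 = 0.915949
d13C = (0.915949 − 1) × 1000 = -84.05‰

-84.1‰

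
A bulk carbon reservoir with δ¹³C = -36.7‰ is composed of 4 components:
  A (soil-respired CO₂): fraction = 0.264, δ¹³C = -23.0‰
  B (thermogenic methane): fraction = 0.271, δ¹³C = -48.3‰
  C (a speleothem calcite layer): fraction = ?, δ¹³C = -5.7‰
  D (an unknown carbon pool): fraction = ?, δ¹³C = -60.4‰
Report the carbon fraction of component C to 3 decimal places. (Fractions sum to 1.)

0.193

Let f_C and f_D be the unknown fractions; fractions sum to 1 so f_C + f_D = 0.465.
Mass balance: Σ fᵢ·δᵢ = δ_bulk ⇒ f_C·(-5.7) + f_D·(-60.4) = -36.7 − (-19.161) = -17.539
Substitute f_D = 0.465 − f_C:
f_C·(-5.7 − -60.4) = -17.539 − 0.465×(-60.4) = 10.547
f_C = 10.547 / 54.7 = 0.1928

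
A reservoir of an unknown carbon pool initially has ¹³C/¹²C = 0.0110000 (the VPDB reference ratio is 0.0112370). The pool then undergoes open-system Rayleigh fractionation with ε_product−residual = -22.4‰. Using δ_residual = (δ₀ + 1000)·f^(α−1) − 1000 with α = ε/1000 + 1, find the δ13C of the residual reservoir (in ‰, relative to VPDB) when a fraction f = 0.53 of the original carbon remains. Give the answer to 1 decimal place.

-7.1‰

δ₀ = (0.0110000/0.0112370 − 1)×1000 = (0.978909 − 1)×1000 = -21.091‰
α − 1 = ε/1000 = -0.0224
f^(α−1) = 0.53^(-0.0224) = 1.014323
δ_res = (-21.091 + 1000) × 1.014323 − 1000 = 992.930 − 1000 = -7.07‰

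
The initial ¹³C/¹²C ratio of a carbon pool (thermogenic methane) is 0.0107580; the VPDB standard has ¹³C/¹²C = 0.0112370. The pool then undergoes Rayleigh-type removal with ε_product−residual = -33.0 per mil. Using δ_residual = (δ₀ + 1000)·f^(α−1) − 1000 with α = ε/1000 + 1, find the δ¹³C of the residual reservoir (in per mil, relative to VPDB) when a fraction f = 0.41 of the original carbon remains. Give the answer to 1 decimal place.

-14.0 per mil

δ₀ = (0.0107580/0.0112370 − 1)×1000 = (0.957373 − 1)×1000 = -42.627 per mil
α − 1 = ε/1000 = -0.0330
f^(α−1) = 0.41^(-0.0330) = 1.029860
δ_res = (-42.627 + 1000) × 1.029860 − 1000 = 985.960 − 1000 = -14.04 per mil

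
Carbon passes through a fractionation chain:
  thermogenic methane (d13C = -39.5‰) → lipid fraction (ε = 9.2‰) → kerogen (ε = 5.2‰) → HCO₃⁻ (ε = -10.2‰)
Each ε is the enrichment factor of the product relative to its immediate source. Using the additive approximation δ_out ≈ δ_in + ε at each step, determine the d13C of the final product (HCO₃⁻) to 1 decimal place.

step 1: δ ≈ -39.5 + (9.2) = -30.3‰
step 2: δ ≈ -30.3 + (5.2) = -25.1‰
step 3: δ ≈ -25.1 + (-10.2) = -35.3‰

-35.3‰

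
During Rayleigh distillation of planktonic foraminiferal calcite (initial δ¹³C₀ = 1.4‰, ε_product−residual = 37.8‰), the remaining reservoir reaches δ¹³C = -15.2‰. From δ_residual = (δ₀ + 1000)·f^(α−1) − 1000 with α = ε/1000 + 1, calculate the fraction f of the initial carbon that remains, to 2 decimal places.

0.64

α − 1 = ε/1000 = 0.0378
(δ_res + 1000)/(δ₀ + 1000) = (-15.2 + 1000)/(1.4 + 1000) = 984.8/1001.4 = 0.983423
f = 0.983423^(1/0.0378) = exp(ln(0.983423)/0.0378) = exp(-0.01672/0.0378)
f = exp(-0.4422) = 0.6426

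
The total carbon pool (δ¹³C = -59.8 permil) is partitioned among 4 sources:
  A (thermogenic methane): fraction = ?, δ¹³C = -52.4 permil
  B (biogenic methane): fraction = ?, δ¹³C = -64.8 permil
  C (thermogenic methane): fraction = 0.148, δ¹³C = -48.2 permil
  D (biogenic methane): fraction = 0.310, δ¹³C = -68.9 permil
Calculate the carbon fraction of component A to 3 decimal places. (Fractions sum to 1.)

Let f_A and f_B be the unknown fractions; fractions sum to 1 so f_A + f_B = 0.542.
Mass balance: Σ fᵢ·δᵢ = δ_bulk ⇒ f_A·(-52.4) + f_B·(-64.8) = -59.8 − (-28.493) = -31.307
Substitute f_B = 0.542 − f_A:
f_A·(-52.4 − -64.8) = -31.307 − 0.542×(-64.8) = 3.814
f_A = 3.814 / 12.4 = 0.3076

0.308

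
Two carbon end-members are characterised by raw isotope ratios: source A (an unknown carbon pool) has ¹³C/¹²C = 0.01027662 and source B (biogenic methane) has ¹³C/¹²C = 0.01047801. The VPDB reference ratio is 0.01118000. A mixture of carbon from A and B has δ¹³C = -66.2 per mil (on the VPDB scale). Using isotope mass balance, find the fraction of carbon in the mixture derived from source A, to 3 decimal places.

0.189

δ_A = (0.01027662/0.01118000 − 1)×1000 = (0.919197 − 1)×1000 = -80.803 per mil
δ_B = (0.01047801/0.01118000 − 1)×1000 = (0.937210 − 1)×1000 = -62.790 per mil
f_A = (δ_mix − δ_B)/(δ_A − δ_B) = (-66.2 − (-62.790))/(-80.803 − (-62.790))
f_A = -3.410 / -18.013 = 0.1893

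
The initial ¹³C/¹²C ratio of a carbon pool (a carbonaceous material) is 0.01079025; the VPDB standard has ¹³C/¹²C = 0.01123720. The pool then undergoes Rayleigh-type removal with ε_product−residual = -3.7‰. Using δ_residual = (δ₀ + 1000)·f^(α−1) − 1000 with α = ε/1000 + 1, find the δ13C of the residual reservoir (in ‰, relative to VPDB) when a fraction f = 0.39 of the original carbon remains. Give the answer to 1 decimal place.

δ₀ = (0.01079025/0.01123720 − 1)×1000 = (0.960226 − 1)×1000 = -39.774‰
α − 1 = ε/1000 = -0.0037
f^(α−1) = 0.39^(-0.0037) = 1.003490
δ_res = (-39.774 + 1000) × 1.003490 − 1000 = 963.577 − 1000 = -36.42‰

-36.4‰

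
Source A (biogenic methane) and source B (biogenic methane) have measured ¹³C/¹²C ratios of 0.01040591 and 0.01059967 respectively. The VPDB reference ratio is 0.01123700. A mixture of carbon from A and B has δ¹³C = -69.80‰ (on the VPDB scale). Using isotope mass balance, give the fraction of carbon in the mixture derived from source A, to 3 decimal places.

δ_A = (0.01040591/0.01123700 − 1)×1000 = (0.926040 − 1)×1000 = -73.960‰
δ_B = (0.01059967/0.01123700 − 1)×1000 = (0.943283 − 1)×1000 = -56.717‰
f_A = (δ_mix − δ_B)/(δ_A − δ_B) = (-69.80 − (-56.717))/(-73.960 − (-56.717))
f_A = -13.083 / -17.243 = 0.7587

0.759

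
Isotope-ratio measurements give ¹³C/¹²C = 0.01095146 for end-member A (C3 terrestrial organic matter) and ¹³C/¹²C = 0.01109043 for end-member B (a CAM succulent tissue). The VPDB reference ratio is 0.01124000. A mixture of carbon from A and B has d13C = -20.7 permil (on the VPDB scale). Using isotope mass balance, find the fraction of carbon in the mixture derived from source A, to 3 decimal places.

δ_A = (0.01095146/0.01124000 − 1)×1000 = (0.974329 − 1)×1000 = -25.671 permil
δ_B = (0.01109043/0.01124000 − 1)×1000 = (0.986693 − 1)×1000 = -13.307 permil
f_A = (δ_mix − δ_B)/(δ_A − δ_B) = (-20.7 − (-13.307))/(-25.671 − (-13.307))
f_A = -7.393 / -12.364 = 0.5980

0.598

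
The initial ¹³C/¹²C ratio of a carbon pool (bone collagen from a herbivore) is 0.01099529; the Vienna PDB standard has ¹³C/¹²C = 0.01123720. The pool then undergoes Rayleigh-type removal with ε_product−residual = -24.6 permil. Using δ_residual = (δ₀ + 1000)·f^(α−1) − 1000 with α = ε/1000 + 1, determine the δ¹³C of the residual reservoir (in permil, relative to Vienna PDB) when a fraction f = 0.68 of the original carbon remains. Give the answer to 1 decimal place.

δ₀ = (0.01099529/0.01123720 − 1)×1000 = (0.978472 − 1)×1000 = -21.528 permil
α − 1 = ε/1000 = -0.0246
f^(α−1) = 0.68^(-0.0246) = 1.009532
δ_res = (-21.528 + 1000) × 1.009532 − 1000 = 987.800 − 1000 = -12.20 permil

-12.2 permil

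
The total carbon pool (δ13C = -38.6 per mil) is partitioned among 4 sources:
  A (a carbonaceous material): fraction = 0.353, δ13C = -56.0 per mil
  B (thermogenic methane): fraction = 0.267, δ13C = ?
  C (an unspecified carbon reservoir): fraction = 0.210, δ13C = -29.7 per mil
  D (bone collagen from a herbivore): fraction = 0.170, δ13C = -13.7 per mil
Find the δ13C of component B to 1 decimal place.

-38.4 per mil

Isotope mass balance: δ_bulk = Σ fᵢ·δᵢ.
-38.6 = 0.353×(-56.0) + 0.267×δ_B + 0.210×(-29.7) + 0.170×(-13.7)
0.267·δ_B = -38.6 − (-28.334) = -10.266
δ_B = -10.266 / 0.267 = -38.45 per mil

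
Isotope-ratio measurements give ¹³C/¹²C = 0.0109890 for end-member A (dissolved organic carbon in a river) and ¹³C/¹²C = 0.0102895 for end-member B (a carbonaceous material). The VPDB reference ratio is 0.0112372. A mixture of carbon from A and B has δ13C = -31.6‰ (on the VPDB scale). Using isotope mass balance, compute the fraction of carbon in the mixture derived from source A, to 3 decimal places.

0.847

δ_A = (0.0109890/0.0112372 − 1)×1000 = (0.977913 − 1)×1000 = -22.087‰
δ_B = (0.0102895/0.0112372 − 1)×1000 = (0.915664 − 1)×1000 = -84.336‰
f_A = (δ_mix − δ_B)/(δ_A − δ_B) = (-31.6 − (-84.336))/(-22.087 − (-84.336))
f_A = 52.736 / 62.249 = 0.8472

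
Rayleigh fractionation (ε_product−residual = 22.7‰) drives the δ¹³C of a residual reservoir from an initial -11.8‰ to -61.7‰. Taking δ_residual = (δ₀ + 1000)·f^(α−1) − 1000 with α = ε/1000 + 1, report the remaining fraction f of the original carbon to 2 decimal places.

α − 1 = ε/1000 = 0.0227
(δ_res + 1000)/(δ₀ + 1000) = (-61.7 + 1000)/(-11.8 + 1000) = 938.3/988.2 = 0.949504
f = 0.949504^(1/0.0227) = exp(ln(0.949504)/0.0227) = exp(-0.05182/0.0227)
f = exp(-2.2826) = 0.1020

0.10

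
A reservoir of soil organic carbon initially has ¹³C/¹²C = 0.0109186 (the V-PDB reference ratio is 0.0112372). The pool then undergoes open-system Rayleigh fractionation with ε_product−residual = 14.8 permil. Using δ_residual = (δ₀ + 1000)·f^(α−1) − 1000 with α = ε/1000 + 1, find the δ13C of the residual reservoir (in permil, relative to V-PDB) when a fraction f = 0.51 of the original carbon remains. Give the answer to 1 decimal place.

-38.0 permil

δ₀ = (0.0109186/0.0112372 − 1)×1000 = (0.971648 − 1)×1000 = -28.352 permil
α − 1 = ε/1000 = 0.0148
f^(α−1) = 0.51^(0.0148) = 0.990084
δ_res = (-28.352 + 1000) × 0.990084 − 1000 = 962.013 − 1000 = -37.99 permil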